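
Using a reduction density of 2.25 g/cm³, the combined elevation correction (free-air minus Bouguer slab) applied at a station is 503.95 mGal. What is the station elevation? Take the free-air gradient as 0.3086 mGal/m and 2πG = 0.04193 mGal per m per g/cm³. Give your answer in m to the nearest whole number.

Combined gradient = 0.3086 − 0.04193 × 2.25 = 0.2142575 mGal/m
h = 503.95 / 0.2142575 = 2352.08 m

2352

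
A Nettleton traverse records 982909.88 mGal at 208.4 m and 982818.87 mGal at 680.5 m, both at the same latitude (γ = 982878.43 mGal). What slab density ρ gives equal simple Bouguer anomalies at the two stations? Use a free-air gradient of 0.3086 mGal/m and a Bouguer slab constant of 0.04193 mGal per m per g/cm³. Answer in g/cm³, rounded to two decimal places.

2.76

Δg_obs = 982818.87 − 982909.88 = -91.01 mGal over Δh = 680.5 − 208.4 = 472.1 m
Equal Bouguer anomalies ⇒ Δg_obs + (0.3086 − 0.04193ρ)·Δh = 0
0.3086 − 0.04193ρ = −Δg_obs/Δh = 0.19278
ρ = (0.3086 − 0.19278) / 0.04193 = 2.76 g/cm³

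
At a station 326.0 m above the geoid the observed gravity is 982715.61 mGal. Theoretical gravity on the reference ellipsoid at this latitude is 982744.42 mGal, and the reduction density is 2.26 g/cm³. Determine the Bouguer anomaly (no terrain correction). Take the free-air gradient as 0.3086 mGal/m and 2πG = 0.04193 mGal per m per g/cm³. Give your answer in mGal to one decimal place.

Free-air correction = 0.3086 × 326.0 = 100.60 mGal
Free-air anomaly = 982715.61 − 982744.42 + (100.60) = 71.79 mGal
Bouguer slab correction = 0.04193 × 2.26 × 326.0 = 30.89 mGal
Simple Bouguer anomaly = 71.79 − (30.89) = 40.90 mGal

40.9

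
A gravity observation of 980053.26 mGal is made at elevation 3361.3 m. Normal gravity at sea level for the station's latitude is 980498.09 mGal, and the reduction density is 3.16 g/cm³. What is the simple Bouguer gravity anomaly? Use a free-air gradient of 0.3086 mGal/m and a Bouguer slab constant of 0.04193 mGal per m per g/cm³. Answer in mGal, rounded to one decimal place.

147.1

Free-air correction = 0.3086 × 3361.3 = 1037.30 mGal
Free-air anomaly = 980053.26 − 980498.09 + (1037.30) = 592.47 mGal
Bouguer slab correction = 0.04193 × 3.16 × 3361.3 = 445.37 mGal
Simple Bouguer anomaly = 592.47 − (445.37) = 147.10 mGal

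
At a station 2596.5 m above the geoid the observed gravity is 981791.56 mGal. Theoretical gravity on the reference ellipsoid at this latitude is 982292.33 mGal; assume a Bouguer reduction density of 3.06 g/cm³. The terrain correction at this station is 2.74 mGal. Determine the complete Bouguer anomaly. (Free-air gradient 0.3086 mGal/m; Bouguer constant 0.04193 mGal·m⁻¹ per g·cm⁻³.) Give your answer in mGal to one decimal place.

-29.9

Free-air correction = 0.3086 × 2596.5 = 801.28 mGal
Free-air anomaly = 981791.56 − 982292.33 + (801.28) = 300.51 mGal
Bouguer slab correction = 0.04193 × 3.06 × 2596.5 = 333.15 mGal
Simple Bouguer anomaly = 300.51 − (333.15) = -32.64 mGal
Complete Bouguer anomaly = -32.64 + 2.74 = -29.90 mGal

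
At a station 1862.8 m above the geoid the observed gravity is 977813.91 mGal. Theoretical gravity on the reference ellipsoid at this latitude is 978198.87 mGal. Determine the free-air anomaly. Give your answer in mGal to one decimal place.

Free-air correction = 0.3086 × 1862.8 = 574.86 mGal
Free-air anomaly = 977813.91 − 978198.87 + (574.86) = 189.90 mGal

189.9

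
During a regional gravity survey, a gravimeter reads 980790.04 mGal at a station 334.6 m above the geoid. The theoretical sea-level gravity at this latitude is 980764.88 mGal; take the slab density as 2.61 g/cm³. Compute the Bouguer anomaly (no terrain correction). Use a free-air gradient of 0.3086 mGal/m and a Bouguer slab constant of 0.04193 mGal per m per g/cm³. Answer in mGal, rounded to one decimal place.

Free-air correction = 0.3086 × 334.6 = 103.26 mGal
Free-air anomaly = 980790.04 − 980764.88 + (103.26) = 128.42 mGal
Bouguer slab correction = 0.04193 × 2.61 × 334.6 = 36.62 mGal
Simple Bouguer anomaly = 128.42 − (36.62) = 91.80 mGal

91.8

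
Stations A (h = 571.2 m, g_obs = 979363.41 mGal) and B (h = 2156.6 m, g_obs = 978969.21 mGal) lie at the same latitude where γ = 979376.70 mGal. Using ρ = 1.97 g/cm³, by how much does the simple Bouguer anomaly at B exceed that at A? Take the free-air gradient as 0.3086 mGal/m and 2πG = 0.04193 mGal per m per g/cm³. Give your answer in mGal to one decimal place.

-35.9

Δg_SB(A) = 979363.41 − 979376.70 + 0.3086×571.2 − 0.04193×1.97×571.2 = 115.80 mGal
Δg_SB(B) = 978969.21 − 979376.70 + 0.3086×2156.6 − 0.04193×1.97×2156.6 = 79.90 mGal
Difference = 79.90 − (115.80) = -35.90 mGal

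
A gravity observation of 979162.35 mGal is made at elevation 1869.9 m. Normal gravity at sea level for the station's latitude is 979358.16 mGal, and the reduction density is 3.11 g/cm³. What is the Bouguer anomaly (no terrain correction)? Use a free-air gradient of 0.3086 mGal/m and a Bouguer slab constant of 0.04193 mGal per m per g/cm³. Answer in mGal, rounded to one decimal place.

Free-air correction = 0.3086 × 1869.9 = 577.05 mGal
Free-air anomaly = 979162.35 − 979358.16 + (577.05) = 381.24 mGal
Bouguer slab correction = 0.04193 × 3.11 × 1869.9 = 243.84 mGal
Simple Bouguer anomaly = 381.24 − (243.84) = 137.40 mGal

137.4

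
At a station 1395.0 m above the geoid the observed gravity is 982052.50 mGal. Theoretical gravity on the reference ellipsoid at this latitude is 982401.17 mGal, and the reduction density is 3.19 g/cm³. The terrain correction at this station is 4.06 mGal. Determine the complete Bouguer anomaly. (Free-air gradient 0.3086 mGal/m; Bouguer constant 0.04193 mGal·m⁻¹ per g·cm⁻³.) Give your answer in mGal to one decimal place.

Free-air correction = 0.3086 × 1395.0 = 430.50 mGal
Free-air anomaly = 982052.50 − 982401.17 + (430.50) = 81.83 mGal
Bouguer slab correction = 0.04193 × 3.19 × 1395.0 = 186.59 mGal
Simple Bouguer anomaly = 81.83 − (186.59) = -104.76 mGal
Complete Bouguer anomaly = -104.76 + 4.06 = -100.70 mGal

-100.7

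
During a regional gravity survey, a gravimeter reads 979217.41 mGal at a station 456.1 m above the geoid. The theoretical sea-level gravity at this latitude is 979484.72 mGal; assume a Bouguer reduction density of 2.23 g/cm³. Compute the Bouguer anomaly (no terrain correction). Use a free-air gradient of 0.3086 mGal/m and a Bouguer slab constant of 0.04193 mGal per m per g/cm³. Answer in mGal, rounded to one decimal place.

-169.2

Free-air correction = 0.3086 × 456.1 = 140.75 mGal
Free-air anomaly = 979217.41 − 979484.72 + (140.75) = -126.56 mGal
Bouguer slab correction = 0.04193 × 2.23 × 456.1 = 42.65 mGal
Simple Bouguer anomaly = -126.56 − (42.65) = -169.21 mGal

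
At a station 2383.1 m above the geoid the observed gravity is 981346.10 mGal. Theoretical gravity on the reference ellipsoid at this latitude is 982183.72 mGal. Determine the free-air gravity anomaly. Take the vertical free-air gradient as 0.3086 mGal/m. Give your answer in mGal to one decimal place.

Free-air correction = 0.3086 × 2383.1 = 735.42 mGal
Free-air anomaly = 981346.10 − 982183.72 + (735.42) = -102.20 mGal

-102.2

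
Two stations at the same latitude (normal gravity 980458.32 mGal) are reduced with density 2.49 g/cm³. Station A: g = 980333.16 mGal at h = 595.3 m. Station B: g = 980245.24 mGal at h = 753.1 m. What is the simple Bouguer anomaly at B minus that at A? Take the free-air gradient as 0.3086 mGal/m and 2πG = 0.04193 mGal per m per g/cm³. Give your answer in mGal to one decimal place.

-55.7

Δg_SB(A) = 980333.16 − 980458.32 + 0.3086×595.3 − 0.04193×2.49×595.3 = -3.60 mGal
Δg_SB(B) = 980245.24 − 980458.32 + 0.3086×753.1 − 0.04193×2.49×753.1 = -59.30 mGal
Difference = -59.30 − (-3.60) = -55.70 mGal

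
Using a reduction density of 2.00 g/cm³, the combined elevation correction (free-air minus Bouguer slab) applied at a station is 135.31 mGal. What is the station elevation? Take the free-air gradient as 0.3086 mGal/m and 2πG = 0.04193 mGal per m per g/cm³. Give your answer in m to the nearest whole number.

602

Combined gradient = 0.3086 − 0.04193 × 2.00 = 0.2247400 mGal/m
h = 135.31 / 0.2247400 = 602.07 m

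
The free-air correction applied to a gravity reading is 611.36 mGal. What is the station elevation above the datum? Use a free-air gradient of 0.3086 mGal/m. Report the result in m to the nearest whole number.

1981

h = 611.36 / 0.3086 = 1981.08 m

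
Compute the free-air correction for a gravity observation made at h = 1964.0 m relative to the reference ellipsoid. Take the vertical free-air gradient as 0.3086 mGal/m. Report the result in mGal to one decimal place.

606.1

Free-air correction = 0.3086 × 1964.0 = 606.1 mGal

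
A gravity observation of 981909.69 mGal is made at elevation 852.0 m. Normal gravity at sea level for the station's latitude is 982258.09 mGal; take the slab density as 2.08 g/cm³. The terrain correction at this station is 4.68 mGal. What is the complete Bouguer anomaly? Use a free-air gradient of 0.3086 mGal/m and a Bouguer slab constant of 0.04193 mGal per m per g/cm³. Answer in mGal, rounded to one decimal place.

-155.1

Free-air correction = 0.3086 × 852.0 = 262.93 mGal
Free-air anomaly = 981909.69 − 982258.09 + (262.93) = -85.47 mGal
Bouguer slab correction = 0.04193 × 2.08 × 852.0 = 74.31 mGal
Simple Bouguer anomaly = -85.47 − (74.31) = -159.78 mGal
Complete Bouguer anomaly = -159.78 + 4.68 = -155.10 mGal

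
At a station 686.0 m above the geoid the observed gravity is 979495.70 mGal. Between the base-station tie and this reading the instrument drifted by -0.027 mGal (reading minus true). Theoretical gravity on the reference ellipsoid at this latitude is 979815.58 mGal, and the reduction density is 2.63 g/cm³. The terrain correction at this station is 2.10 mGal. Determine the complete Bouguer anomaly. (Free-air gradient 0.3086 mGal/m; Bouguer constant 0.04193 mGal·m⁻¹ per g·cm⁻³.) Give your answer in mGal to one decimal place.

Drift-corrected reading = 979495.70 − (-0.027) = 979495.727 mGal
Free-air correction = 0.3086 × 686.0 = 211.70 mGal
Free-air anomaly = 979495.727 − 979815.58 + (211.70) = -108.153 mGal
Bouguer slab correction = 0.04193 × 2.63 × 686.0 = 75.65 mGal
Simple Bouguer anomaly = -108.153 − (75.65) = -183.803 mGal
Complete Bouguer anomaly = -183.803 + 2.10 = -181.703 mGal

-181.7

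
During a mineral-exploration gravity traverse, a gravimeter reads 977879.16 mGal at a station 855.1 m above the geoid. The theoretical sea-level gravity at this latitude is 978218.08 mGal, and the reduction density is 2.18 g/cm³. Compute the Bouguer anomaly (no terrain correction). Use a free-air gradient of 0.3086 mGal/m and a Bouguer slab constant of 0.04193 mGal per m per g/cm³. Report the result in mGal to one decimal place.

-153.2

Free-air correction = 0.3086 × 855.1 = 263.88 mGal
Free-air anomaly = 977879.16 − 978218.08 + (263.88) = -75.04 mGal
Bouguer slab correction = 0.04193 × 2.18 × 855.1 = 78.16 mGal
Simple Bouguer anomaly = -75.04 − (78.16) = -153.20 mGal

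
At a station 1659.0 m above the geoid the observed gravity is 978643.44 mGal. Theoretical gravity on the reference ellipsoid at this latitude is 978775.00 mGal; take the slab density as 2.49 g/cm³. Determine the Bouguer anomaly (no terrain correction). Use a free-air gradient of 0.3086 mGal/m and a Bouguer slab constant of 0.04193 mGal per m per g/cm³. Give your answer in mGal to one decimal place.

Free-air correction = 0.3086 × 1659.0 = 511.97 mGal
Free-air anomaly = 978643.44 − 978775.00 + (511.97) = 380.41 mGal
Bouguer slab correction = 0.04193 × 2.49 × 1659.0 = 173.21 mGal
Simple Bouguer anomaly = 380.41 − (173.21) = 207.20 mGal

207.2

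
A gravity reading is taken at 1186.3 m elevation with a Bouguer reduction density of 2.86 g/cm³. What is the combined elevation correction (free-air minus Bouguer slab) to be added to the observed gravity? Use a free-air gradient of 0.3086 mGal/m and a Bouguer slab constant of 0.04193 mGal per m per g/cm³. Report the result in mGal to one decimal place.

223.8

Combined gradient = 0.3086 − 0.04193 × 2.86 = 0.1886802 mGal/m
Combined elevation correction = 0.1886802 × 1186.3 = 223.8 mGal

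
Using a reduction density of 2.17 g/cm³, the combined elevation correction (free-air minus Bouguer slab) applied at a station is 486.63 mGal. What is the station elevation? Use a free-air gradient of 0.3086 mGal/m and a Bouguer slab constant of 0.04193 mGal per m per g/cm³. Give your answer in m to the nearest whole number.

2236

Combined gradient = 0.3086 − 0.04193 × 2.17 = 0.2176119 mGal/m
h = 486.63 / 0.2176119 = 2236.23 m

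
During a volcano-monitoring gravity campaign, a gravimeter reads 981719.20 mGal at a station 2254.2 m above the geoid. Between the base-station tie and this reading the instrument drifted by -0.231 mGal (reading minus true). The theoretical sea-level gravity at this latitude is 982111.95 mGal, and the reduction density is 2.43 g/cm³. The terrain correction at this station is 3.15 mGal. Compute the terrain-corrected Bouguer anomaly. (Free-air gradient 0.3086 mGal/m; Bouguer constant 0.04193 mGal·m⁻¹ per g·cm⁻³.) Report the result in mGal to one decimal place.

76.6

Drift-corrected reading = 981719.20 − (-0.231) = 981719.431 mGal
Free-air correction = 0.3086 × 2254.2 = 695.65 mGal
Free-air anomaly = 981719.431 − 982111.95 + (695.65) = 303.131 mGal
Bouguer slab correction = 0.04193 × 2.43 × 2254.2 = 229.68 mGal
Simple Bouguer anomaly = 303.131 − (229.68) = 73.451 mGal
Complete Bouguer anomaly = 73.451 + 3.15 = 76.601 mGal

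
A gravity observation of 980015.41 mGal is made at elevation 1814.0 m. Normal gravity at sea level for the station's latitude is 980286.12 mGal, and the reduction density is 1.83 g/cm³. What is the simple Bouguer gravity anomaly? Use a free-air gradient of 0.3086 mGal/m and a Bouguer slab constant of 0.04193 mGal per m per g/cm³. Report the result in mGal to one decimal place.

149.9

Free-air correction = 0.3086 × 1814.0 = 559.80 mGal
Free-air anomaly = 980015.41 − 980286.12 + (559.80) = 289.09 mGal
Bouguer slab correction = 0.04193 × 1.83 × 1814.0 = 139.19 mGal
Simple Bouguer anomaly = 289.09 − (139.19) = 149.90 mGal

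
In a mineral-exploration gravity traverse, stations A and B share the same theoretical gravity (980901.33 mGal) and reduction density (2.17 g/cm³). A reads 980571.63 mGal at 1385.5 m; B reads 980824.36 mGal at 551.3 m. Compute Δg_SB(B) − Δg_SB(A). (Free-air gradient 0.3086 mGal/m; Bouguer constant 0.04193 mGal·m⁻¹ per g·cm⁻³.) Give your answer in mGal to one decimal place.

Δg_SB(A) = 980571.63 − 980901.33 + 0.3086×1385.5 − 0.04193×2.17×1385.5 = -28.20 mGal
Δg_SB(B) = 980824.36 − 980901.33 + 0.3086×551.3 − 0.04193×2.17×551.3 = 43.00 mGal
Difference = 43.00 − (-28.20) = 71.20 mGal

71.2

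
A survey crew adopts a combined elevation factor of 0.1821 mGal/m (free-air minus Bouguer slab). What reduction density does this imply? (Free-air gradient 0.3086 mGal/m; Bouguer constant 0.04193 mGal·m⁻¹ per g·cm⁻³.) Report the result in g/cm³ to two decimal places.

0.1821 = 0.3086 − 0.04193 × ρ
ρ = (0.3086 − 0.1821) / 0.04193 = 3.02 g/cm³

3.02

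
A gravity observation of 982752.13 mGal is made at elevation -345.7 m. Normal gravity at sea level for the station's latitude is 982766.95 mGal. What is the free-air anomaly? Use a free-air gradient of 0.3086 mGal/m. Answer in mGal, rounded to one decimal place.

-121.5

Free-air correction = 0.3086 × -345.7 = -106.68 mGal
Free-air anomaly = 982752.13 − 982766.95 + (-106.68) = -121.50 mGal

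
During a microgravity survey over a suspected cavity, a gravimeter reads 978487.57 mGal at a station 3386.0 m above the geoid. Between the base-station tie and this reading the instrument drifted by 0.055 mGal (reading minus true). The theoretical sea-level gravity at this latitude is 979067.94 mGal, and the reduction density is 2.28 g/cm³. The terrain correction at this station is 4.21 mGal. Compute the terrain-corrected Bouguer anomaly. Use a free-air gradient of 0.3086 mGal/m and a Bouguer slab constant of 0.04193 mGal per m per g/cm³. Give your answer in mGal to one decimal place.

Drift-corrected reading = 978487.57 − (0.055) = 978487.515 mGal
Free-air correction = 0.3086 × 3386.0 = 1044.92 mGal
Free-air anomaly = 978487.515 − 979067.94 + (1044.92) = 464.495 mGal
Bouguer slab correction = 0.04193 × 2.28 × 3386.0 = 323.70 mGal
Simple Bouguer anomaly = 464.495 − (323.70) = 140.795 mGal
Complete Bouguer anomaly = 140.795 + 4.21 = 145.005 mGal

145.0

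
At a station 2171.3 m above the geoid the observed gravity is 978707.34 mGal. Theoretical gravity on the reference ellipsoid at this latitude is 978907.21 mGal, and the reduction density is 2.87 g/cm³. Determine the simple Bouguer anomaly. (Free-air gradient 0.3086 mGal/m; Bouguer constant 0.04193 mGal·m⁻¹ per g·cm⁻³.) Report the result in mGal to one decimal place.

Free-air correction = 0.3086 × 2171.3 = 670.06 mGal
Free-air anomaly = 978707.34 − 978907.21 + (670.06) = 470.19 mGal
Bouguer slab correction = 0.04193 × 2.87 × 2171.3 = 261.29 mGal
Simple Bouguer anomaly = 470.19 − (261.29) = 208.90 mGal

208.9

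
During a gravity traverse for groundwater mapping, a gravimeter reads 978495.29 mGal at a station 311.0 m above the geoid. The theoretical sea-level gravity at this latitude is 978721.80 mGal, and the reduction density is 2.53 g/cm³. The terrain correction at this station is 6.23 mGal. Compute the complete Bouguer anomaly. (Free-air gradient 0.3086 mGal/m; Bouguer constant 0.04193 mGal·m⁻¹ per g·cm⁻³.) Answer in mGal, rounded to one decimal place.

Free-air correction = 0.3086 × 311.0 = 95.97 mGal
Free-air anomaly = 978495.29 − 978721.80 + (95.97) = -130.54 mGal
Bouguer slab correction = 0.04193 × 2.53 × 311.0 = 32.99 mGal
Simple Bouguer anomaly = -130.54 − (32.99) = -163.53 mGal
Complete Bouguer anomaly = -163.53 + 6.23 = -157.30 mGal

-157.3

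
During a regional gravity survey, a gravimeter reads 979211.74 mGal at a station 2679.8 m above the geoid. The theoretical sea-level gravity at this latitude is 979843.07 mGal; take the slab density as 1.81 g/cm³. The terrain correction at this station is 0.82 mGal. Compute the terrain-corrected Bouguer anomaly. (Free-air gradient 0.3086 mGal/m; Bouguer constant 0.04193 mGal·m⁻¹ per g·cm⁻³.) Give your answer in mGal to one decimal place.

-6.9

Free-air correction = 0.3086 × 2679.8 = 826.99 mGal
Free-air anomaly = 979211.74 − 979843.07 + (826.99) = 195.66 mGal
Bouguer slab correction = 0.04193 × 1.81 × 2679.8 = 203.38 mGal
Simple Bouguer anomaly = 195.66 − (203.38) = -7.72 mGal
Complete Bouguer anomaly = -7.72 + 0.82 = -6.90 mGal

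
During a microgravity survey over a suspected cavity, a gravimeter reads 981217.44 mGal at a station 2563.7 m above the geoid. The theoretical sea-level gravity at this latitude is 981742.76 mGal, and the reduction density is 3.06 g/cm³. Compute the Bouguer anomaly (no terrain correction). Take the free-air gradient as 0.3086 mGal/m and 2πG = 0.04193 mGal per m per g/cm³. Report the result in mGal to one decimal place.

-63.1

Free-air correction = 0.3086 × 2563.7 = 791.16 mGal
Free-air anomaly = 981217.44 − 981742.76 + (791.16) = 265.84 mGal
Bouguer slab correction = 0.04193 × 3.06 × 2563.7 = 328.94 mGal
Simple Bouguer anomaly = 265.84 − (328.94) = -63.10 mGal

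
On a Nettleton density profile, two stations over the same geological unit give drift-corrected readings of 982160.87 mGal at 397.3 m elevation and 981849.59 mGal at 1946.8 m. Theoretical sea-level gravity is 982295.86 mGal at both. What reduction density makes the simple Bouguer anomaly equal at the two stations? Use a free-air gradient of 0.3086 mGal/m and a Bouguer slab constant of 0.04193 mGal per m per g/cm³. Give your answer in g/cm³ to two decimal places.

Δg_obs = 981849.59 − 982160.87 = -311.28 mGal over Δh = 1946.8 − 397.3 = 1549.5 m
Equal Bouguer anomalies ⇒ Δg_obs + (0.3086 − 0.04193ρ)·Δh = 0
0.3086 − 0.04193ρ = −Δg_obs/Δh = 0.20089
ρ = (0.3086 − 0.20089) / 0.04193 = 2.57 g/cm³

2.57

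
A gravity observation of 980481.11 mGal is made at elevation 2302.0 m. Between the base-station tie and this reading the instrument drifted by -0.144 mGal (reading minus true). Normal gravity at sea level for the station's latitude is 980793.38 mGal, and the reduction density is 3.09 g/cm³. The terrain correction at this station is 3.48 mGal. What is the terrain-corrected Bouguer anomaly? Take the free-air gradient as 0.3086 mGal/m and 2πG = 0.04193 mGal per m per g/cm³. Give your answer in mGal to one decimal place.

103.5

Drift-corrected reading = 980481.11 − (-0.144) = 980481.254 mGal
Free-air correction = 0.3086 × 2302.0 = 710.40 mGal
Free-air anomaly = 980481.254 − 980793.38 + (710.40) = 398.274 mGal
Bouguer slab correction = 0.04193 × 3.09 × 2302.0 = 298.26 mGal
Simple Bouguer anomaly = 398.274 − (298.26) = 100.014 mGal
Complete Bouguer anomaly = 100.014 + 3.48 = 103.494 mGal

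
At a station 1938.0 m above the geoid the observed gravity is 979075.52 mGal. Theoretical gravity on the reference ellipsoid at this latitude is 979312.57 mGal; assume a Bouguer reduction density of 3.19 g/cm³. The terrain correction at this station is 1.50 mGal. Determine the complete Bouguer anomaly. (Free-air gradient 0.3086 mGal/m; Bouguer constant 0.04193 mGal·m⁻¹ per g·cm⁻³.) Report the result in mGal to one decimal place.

Free-air correction = 0.3086 × 1938.0 = 598.07 mGal
Free-air anomaly = 979075.52 − 979312.57 + (598.07) = 361.02 mGal
Bouguer slab correction = 0.04193 × 3.19 × 1938.0 = 259.22 mGal
Simple Bouguer anomaly = 361.02 − (259.22) = 101.80 mGal
Complete Bouguer anomaly = 101.80 + 1.50 = 103.30 mGal

103.3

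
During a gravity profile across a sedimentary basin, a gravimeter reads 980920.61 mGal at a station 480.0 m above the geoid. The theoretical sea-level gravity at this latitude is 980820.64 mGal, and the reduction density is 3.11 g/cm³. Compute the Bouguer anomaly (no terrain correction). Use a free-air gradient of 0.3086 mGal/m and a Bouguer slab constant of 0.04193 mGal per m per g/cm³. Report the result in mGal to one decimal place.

185.5

Free-air correction = 0.3086 × 480.0 = 148.13 mGal
Free-air anomaly = 980920.61 − 980820.64 + (148.13) = 248.10 mGal
Bouguer slab correction = 0.04193 × 3.11 × 480.0 = 62.59 mGal
Simple Bouguer anomaly = 248.10 − (62.59) = 185.51 mGal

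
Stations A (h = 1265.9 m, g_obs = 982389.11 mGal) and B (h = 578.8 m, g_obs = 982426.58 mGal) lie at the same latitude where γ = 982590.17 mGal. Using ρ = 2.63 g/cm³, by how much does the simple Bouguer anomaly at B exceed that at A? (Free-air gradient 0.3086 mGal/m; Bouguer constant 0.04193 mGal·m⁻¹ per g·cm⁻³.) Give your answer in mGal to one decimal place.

-98.8

Δg_SB(A) = 982389.11 − 982590.17 + 0.3086×1265.9 − 0.04193×2.63×1265.9 = 50.00 mGal
Δg_SB(B) = 982426.58 − 982590.17 + 0.3086×578.8 − 0.04193×2.63×578.8 = -48.80 mGal
Difference = -48.80 − (50.00) = -98.80 mGal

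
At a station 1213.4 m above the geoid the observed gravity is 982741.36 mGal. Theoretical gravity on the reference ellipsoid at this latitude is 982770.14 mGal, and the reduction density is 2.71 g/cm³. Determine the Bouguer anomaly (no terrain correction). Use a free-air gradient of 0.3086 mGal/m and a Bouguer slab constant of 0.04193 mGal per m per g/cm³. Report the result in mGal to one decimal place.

Free-air correction = 0.3086 × 1213.4 = 374.46 mGal
Free-air anomaly = 982741.36 − 982770.14 + (374.46) = 345.68 mGal
Bouguer slab correction = 0.04193 × 2.71 × 1213.4 = 137.88 mGal
Simple Bouguer anomaly = 345.68 − (137.88) = 207.80 mGal

207.8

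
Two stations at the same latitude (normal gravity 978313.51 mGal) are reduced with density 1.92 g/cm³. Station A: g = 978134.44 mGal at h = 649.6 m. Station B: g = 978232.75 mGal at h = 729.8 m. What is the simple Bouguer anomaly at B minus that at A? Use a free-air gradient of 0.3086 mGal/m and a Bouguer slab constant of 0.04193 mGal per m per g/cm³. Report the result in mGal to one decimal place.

116.6

Δg_SB(A) = 978134.44 − 978313.51 + 0.3086×649.6 − 0.04193×1.92×649.6 = -30.90 mGal
Δg_SB(B) = 978232.75 − 978313.51 + 0.3086×729.8 − 0.04193×1.92×729.8 = 85.70 mGal
Difference = 85.70 − (-30.90) = 116.60 mGal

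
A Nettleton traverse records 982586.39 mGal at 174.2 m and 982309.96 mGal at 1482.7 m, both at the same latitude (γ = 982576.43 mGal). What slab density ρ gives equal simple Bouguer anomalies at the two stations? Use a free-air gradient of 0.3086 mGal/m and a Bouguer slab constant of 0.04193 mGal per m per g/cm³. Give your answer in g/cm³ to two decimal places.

Δg_obs = 982309.96 − 982586.39 = -276.43 mGal over Δh = 1482.7 − 174.2 = 1308.5 m
Equal Bouguer anomalies ⇒ Δg_obs + (0.3086 − 0.04193ρ)·Δh = 0
0.3086 − 0.04193ρ = −Δg_obs/Δh = 0.21126
ρ = (0.3086 − 0.21126) / 0.04193 = 2.32 g/cm³

2.32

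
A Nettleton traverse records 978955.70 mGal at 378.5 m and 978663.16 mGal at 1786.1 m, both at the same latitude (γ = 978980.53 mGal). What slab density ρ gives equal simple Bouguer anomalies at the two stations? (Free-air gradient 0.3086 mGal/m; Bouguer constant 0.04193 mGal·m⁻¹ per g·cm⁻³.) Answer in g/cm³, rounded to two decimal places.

2.40

Δg_obs = 978663.16 − 978955.70 = -292.54 mGal over Δh = 1786.1 − 378.5 = 1407.6 m
Equal Bouguer anomalies ⇒ Δg_obs + (0.3086 − 0.04193ρ)·Δh = 0
0.3086 − 0.04193ρ = −Δg_obs/Δh = 0.20783
ρ = (0.3086 − 0.20783) / 0.04193 = 2.40 g/cm³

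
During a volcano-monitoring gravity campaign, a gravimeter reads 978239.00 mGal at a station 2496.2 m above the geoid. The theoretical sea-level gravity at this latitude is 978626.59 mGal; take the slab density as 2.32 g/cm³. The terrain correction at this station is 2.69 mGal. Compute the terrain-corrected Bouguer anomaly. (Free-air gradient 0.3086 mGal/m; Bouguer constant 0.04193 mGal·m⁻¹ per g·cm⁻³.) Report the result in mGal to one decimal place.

142.6

Free-air correction = 0.3086 × 2496.2 = 770.33 mGal
Free-air anomaly = 978239.00 − 978626.59 + (770.33) = 382.74 mGal
Bouguer slab correction = 0.04193 × 2.32 × 2496.2 = 242.82 mGal
Simple Bouguer anomaly = 382.74 − (242.82) = 139.92 mGal
Complete Bouguer anomaly = 139.92 + 2.69 = 142.61 mGal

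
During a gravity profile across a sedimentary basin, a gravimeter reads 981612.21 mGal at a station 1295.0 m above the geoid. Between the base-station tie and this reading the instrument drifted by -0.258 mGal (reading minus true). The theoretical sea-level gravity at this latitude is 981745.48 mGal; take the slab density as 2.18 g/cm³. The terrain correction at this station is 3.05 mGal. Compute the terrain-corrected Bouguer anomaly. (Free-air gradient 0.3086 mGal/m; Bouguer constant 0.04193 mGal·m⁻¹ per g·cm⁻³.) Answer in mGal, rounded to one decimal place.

151.3

Drift-corrected reading = 981612.21 − (-0.258) = 981612.468 mGal
Free-air correction = 0.3086 × 1295.0 = 399.64 mGal
Free-air anomaly = 981612.468 − 981745.48 + (399.64) = 266.628 mGal
Bouguer slab correction = 0.04193 × 2.18 × 1295.0 = 118.37 mGal
Simple Bouguer anomaly = 266.628 − (118.37) = 148.258 mGal
Complete Bouguer anomaly = 148.258 + 3.05 = 151.308 mGal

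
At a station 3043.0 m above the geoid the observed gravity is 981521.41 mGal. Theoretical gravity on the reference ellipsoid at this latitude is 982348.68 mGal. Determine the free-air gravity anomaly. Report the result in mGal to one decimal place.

111.8

Free-air correction = 0.3086 × 3043.0 = 939.07 mGal
Free-air anomaly = 981521.41 − 982348.68 + (939.07) = 111.80 mGal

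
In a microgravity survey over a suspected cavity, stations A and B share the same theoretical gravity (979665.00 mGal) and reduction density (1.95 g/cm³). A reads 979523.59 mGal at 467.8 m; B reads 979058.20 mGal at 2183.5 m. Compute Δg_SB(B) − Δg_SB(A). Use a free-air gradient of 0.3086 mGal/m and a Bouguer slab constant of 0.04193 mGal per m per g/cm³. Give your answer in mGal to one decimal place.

Δg_SB(A) = 979523.59 − 979665.00 + 0.3086×467.8 − 0.04193×1.95×467.8 = -35.30 mGal
Δg_SB(B) = 979058.20 − 979665.00 + 0.3086×2183.5 − 0.04193×1.95×2183.5 = -111.50 mGal
Difference = -111.50 − (-35.30) = -76.20 mGal

-76.2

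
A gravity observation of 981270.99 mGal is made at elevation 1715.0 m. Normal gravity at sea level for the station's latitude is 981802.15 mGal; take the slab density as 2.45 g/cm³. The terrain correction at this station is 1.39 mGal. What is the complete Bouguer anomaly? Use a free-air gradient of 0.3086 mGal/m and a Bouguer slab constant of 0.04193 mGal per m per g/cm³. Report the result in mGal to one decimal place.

Free-air correction = 0.3086 × 1715.0 = 529.25 mGal
Free-air anomaly = 981270.99 − 981802.15 + (529.25) = -1.91 mGal
Bouguer slab correction = 0.04193 × 2.45 × 1715.0 = 176.18 mGal
Simple Bouguer anomaly = -1.91 − (176.18) = -178.09 mGal
Complete Bouguer anomaly = -178.09 + 1.39 = -176.70 mGal

-176.7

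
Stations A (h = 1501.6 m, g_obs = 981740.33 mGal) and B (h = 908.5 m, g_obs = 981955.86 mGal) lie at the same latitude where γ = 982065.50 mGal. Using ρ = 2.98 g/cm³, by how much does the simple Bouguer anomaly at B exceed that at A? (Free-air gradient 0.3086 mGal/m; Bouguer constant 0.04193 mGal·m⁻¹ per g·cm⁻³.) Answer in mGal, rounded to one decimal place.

Δg_SB(A) = 981740.33 − 982065.50 + 0.3086×1501.6 − 0.04193×2.98×1501.6 = -49.40 mGal
Δg_SB(B) = 981955.86 − 982065.50 + 0.3086×908.5 − 0.04193×2.98×908.5 = 57.20 mGal
Difference = 57.20 − (-49.40) = 106.60 mGal

106.6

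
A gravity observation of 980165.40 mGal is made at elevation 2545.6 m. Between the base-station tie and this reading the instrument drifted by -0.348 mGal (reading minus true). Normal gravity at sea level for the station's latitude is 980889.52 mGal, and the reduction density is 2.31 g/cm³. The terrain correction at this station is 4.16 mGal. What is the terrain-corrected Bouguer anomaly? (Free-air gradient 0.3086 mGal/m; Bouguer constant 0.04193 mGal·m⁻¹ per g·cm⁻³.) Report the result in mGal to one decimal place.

-180.6

Drift-corrected reading = 980165.40 − (-0.348) = 980165.748 mGal
Free-air correction = 0.3086 × 2545.6 = 785.57 mGal
Free-air anomaly = 980165.748 − 980889.52 + (785.57) = 61.798 mGal
Bouguer slab correction = 0.04193 × 2.31 × 2545.6 = 246.56 mGal
Simple Bouguer anomaly = 61.798 − (246.56) = -184.762 mGal
Complete Bouguer anomaly = -184.762 + 4.16 = -180.602 mGal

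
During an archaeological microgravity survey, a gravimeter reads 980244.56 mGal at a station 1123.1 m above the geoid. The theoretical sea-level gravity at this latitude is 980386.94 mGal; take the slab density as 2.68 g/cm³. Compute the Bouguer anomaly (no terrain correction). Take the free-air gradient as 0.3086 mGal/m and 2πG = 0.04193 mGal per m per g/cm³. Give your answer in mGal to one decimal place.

78.0

Free-air correction = 0.3086 × 1123.1 = 346.59 mGal
Free-air anomaly = 980244.56 − 980386.94 + (346.59) = 204.21 mGal
Bouguer slab correction = 0.04193 × 2.68 × 1123.1 = 126.21 mGal
Simple Bouguer anomaly = 204.21 − (126.21) = 78.00 mGal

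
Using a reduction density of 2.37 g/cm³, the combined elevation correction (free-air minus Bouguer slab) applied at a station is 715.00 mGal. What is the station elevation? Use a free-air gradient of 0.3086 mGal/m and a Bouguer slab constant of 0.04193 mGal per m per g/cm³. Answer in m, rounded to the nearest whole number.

3417

Combined gradient = 0.3086 − 0.04193 × 2.37 = 0.2092259 mGal/m
h = 715.00 / 0.2092259 = 3417.36 m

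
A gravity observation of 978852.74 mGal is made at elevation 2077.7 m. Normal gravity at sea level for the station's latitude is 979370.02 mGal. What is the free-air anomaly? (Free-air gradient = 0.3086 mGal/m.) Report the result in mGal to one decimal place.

Free-air correction = 0.3086 × 2077.7 = 641.18 mGal
Free-air anomaly = 978852.74 − 979370.02 + (641.18) = 123.90 mGal

123.9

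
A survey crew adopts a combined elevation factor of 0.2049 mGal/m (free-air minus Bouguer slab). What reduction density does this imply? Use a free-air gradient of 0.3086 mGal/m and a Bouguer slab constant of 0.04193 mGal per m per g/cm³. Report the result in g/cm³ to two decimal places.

2.47

0.2049 = 0.3086 − 0.04193 × ρ
ρ = (0.3086 − 0.2049) / 0.04193 = 2.47 g/cm³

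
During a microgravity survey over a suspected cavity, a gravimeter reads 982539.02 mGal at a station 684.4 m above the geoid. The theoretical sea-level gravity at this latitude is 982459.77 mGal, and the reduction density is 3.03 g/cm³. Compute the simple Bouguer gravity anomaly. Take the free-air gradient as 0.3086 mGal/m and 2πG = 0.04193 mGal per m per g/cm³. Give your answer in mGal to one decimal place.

203.5

Free-air correction = 0.3086 × 684.4 = 211.21 mGal
Free-air anomaly = 982539.02 − 982459.77 + (211.21) = 290.46 mGal
Bouguer slab correction = 0.04193 × 3.03 × 684.4 = 86.95 mGal
Simple Bouguer anomaly = 290.46 − (86.95) = 203.51 mGal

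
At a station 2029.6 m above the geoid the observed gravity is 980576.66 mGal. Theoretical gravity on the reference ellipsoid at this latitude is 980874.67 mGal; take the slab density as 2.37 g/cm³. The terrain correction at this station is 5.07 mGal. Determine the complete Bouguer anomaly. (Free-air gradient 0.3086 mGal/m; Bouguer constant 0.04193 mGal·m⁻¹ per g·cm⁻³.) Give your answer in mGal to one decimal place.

131.7

Free-air correction = 0.3086 × 2029.6 = 626.33 mGal
Free-air anomaly = 980576.66 − 980874.67 + (626.33) = 328.32 mGal
Bouguer slab correction = 0.04193 × 2.37 × 2029.6 = 201.69 mGal
Simple Bouguer anomaly = 328.32 − (201.69) = 126.63 mGal
Complete Bouguer anomaly = 126.63 + 5.07 = 131.70 mGal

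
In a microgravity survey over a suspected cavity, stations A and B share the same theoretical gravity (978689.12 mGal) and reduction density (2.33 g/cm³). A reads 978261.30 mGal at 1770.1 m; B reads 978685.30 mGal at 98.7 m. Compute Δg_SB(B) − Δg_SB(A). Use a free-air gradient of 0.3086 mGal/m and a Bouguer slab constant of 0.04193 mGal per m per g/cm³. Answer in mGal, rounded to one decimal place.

71.5

Δg_SB(A) = 978261.30 − 978689.12 + 0.3086×1770.1 − 0.04193×2.33×1770.1 = -54.50 mGal
Δg_SB(B) = 978685.30 − 978689.12 + 0.3086×98.7 − 0.04193×2.33×98.7 = 17.00 mGal
Difference = 17.00 − (-54.50) = 71.50 mGal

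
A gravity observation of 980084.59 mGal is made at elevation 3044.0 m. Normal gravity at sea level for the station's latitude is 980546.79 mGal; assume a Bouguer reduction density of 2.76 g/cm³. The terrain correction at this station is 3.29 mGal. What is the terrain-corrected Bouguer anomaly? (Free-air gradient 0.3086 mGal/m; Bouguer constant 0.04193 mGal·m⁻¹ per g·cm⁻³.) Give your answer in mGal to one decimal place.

Free-air correction = 0.3086 × 3044.0 = 939.38 mGal
Free-air anomaly = 980084.59 − 980546.79 + (939.38) = 477.18 mGal
Bouguer slab correction = 0.04193 × 2.76 × 3044.0 = 352.27 mGal
Simple Bouguer anomaly = 477.18 − (352.27) = 124.91 mGal
Complete Bouguer anomaly = 124.91 + 3.29 = 128.20 mGal

128.2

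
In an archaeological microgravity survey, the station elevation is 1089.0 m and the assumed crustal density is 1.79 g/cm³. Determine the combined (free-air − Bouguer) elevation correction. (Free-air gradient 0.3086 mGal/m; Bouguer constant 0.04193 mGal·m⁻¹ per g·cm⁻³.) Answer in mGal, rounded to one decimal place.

254.3

Combined gradient = 0.3086 − 0.04193 × 1.79 = 0.2335453 mGal/m
Combined elevation correction = 0.2335453 × 1089.0 = 254.3 mGal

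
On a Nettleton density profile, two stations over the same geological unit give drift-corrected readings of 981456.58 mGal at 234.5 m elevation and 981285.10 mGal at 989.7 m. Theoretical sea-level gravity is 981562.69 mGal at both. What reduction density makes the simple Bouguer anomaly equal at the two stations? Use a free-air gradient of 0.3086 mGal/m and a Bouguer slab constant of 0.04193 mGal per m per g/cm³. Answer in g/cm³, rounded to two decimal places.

1.94

Δg_obs = 981285.10 − 981456.58 = -171.48 mGal over Δh = 989.7 − 234.5 = 755.2 m
Equal Bouguer anomalies ⇒ Δg_obs + (0.3086 − 0.04193ρ)·Δh = 0
0.3086 − 0.04193ρ = −Δg_obs/Δh = 0.22707
ρ = (0.3086 − 0.22707) / 0.04193 = 1.94 g/cm³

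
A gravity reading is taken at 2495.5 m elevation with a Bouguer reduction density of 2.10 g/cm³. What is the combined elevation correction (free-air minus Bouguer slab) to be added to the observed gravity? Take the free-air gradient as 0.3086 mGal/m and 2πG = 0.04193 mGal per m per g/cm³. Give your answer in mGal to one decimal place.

Combined gradient = 0.3086 − 0.04193 × 2.10 = 0.2205470 mGal/m
Combined elevation correction = 0.2205470 × 2495.5 = 550.4 mGal

550.4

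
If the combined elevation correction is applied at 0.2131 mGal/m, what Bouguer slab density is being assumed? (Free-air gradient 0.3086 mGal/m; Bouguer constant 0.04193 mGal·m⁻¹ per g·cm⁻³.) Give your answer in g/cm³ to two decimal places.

2.28

0.2131 = 0.3086 − 0.04193 × ρ
ρ = (0.3086 − 0.2131) / 0.04193 = 2.28 g/cm³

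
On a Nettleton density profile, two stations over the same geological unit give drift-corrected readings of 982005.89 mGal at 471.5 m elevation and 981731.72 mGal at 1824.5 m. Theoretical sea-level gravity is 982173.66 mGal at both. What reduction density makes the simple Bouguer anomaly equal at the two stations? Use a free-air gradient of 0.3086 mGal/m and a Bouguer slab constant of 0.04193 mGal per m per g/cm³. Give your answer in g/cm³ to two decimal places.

Δg_obs = 981731.72 − 982005.89 = -274.17 mGal over Δh = 1824.5 − 471.5 = 1353.0 m
Equal Bouguer anomalies ⇒ Δg_obs + (0.3086 − 0.04193ρ)·Δh = 0
0.3086 − 0.04193ρ = −Δg_obs/Δh = 0.20264
ρ = (0.3086 − 0.20264) / 0.04193 = 2.53 g/cm³

2.53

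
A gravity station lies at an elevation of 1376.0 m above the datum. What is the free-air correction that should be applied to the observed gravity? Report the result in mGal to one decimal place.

Free-air correction = 0.3086 × 1376.0 = 424.6 mGal

424.6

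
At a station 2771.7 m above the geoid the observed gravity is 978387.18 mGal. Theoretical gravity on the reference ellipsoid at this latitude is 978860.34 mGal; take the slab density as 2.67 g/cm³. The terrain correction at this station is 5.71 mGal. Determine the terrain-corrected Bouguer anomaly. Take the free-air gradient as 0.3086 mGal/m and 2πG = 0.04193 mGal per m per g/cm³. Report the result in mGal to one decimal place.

77.6

Free-air correction = 0.3086 × 2771.7 = 855.35 mGal
Free-air anomaly = 978387.18 − 978860.34 + (855.35) = 382.19 mGal
Bouguer slab correction = 0.04193 × 2.67 × 2771.7 = 310.30 mGal
Simple Bouguer anomaly = 382.19 − (310.30) = 71.89 mGal
Complete Bouguer anomaly = 71.89 + 5.71 = 77.60 mGal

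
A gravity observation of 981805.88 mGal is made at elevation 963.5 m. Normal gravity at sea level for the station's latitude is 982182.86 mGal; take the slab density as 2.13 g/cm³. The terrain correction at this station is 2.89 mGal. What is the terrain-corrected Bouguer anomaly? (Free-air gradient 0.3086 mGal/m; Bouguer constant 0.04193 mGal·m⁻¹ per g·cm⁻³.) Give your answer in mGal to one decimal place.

Free-air correction = 0.3086 × 963.5 = 297.34 mGal
Free-air anomaly = 981805.88 − 982182.86 + (297.34) = -79.64 mGal
Bouguer slab correction = 0.04193 × 2.13 × 963.5 = 86.05 mGal
Simple Bouguer anomaly = -79.64 − (86.05) = -165.69 mGal
Complete Bouguer anomaly = -165.69 + 2.89 = -162.80 mGal

-162.8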